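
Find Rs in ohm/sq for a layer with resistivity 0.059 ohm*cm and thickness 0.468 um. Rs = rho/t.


Step 1: Convert thickness to cm: t = 0.468 um = 4.6800e-05 cm
Step 2: Rs = rho / t = 0.059 / 4.6800e-05
Step 3: Rs = 1260.7 ohm/sq

1260.7


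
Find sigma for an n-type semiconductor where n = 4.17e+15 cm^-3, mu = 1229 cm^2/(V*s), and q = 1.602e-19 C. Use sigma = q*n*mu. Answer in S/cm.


Step 1: sigma = q * n * mu
Step 2: sigma = 1.602e-19 * 4.17e+15 * 1229
Step 3: sigma = 8.210e-01 S/cm

8.210e-01


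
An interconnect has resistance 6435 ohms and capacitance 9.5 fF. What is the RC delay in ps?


Step 1: tau = R * C
Step 2: tau = 6435 * 9.5 fF = 6435 * 9.5e-15 F
Step 3: tau = 6.11325e-11 s = 61.1325 ps

61.1325


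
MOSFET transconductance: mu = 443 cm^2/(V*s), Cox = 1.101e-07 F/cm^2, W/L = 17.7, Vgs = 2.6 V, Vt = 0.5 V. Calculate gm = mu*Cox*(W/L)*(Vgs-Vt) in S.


Step 1: Vov = Vgs - Vt = 2.6 - 0.5 = 2.1 V
Step 2: gm = mu * Cox * (W/L) * Vov
Step 3: gm = 443 * 1.101e-07 * 17.7 * 2.1 = 1.81e-03 S

1.81e-03


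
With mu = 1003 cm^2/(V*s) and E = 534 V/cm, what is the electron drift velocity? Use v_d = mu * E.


Step 1: v_d = mu * E
Step 2: v_d = 1003 * 534 = 535602
Step 3: v_d = 5.36e+05 cm/s

5.36e+05


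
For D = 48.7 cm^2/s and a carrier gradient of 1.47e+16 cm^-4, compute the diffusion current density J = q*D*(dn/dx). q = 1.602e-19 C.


Step 1: J = q * D * (dn/dx)
Step 2: J = 1.602e-19 * 48.7 * 1.47e+16
Step 3: J = 1.15e-01 A/cm^2

1.15e-01


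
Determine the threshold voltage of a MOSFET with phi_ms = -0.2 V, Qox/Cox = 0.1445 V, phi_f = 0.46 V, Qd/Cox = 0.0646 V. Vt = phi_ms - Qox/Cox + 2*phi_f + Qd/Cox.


Step 1: Vt = phi_ms - Qox/Cox + 2*phi_f + Qd/Cox
Step 2: Vt = -0.2 - 0.1445 + 2*0.46 + 0.0646
Step 3: Vt = -0.2 - 0.1445 + 0.92 + 0.0646
Step 4: Vt = 0.6401 V

0.6401


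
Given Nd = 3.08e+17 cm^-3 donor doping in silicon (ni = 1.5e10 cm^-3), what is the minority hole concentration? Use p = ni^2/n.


Step 1: Since Nd >> ni, n ≈ Nd = 3.08e+17 cm^-3
Step 2: p = ni^2 / n = (1.5e10)^2 / 3.08e+17
Step 3: p = 2.25e20 / 3.08e+17 = 7.31e+02 cm^-3

7.31e+02


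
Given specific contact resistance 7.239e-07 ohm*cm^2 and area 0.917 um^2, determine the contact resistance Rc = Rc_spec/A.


Step 1: Convert area to cm^2: 0.917 um^2 = 9.1700e-09 cm^2
Step 2: Rc = Rc_spec / A = 7.239e-07 / 9.1700e-09
Step 3: Rc = 7.89e+01 ohms

7.89e+01


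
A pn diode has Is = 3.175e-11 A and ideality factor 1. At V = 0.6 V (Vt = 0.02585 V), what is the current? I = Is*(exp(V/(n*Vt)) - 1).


Step 1: V/(n*Vt) = 0.6/(1*0.02585) = 23.2108
Step 2: exp(23.2108) = 1.2032e+10
Step 3: I = 3.175e-11 * (1.2032e+10 - 1) = 3.82e-01 A

3.82e-01


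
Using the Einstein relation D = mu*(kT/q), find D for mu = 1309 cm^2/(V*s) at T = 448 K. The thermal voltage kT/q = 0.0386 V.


Step 1: D = mu * (kT/q)
Step 2: D = 1309 * 0.0386
Step 3: D = 50.53 cm^2/s

50.53


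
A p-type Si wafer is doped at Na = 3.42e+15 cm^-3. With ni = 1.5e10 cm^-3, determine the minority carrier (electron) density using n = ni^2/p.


Step 1: Majority hole concentration p ≈ Na = 3.42e+15 cm^-3
Step 2: n = ni^2 / Na = (1.5e10)^2 / 3.42e+15
Step 3: n = 6.58e+04 cm^-3

6.58e+04


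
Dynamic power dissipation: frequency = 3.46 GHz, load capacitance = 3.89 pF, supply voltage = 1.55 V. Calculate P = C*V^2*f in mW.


Step 1: V^2 = 1.55^2 = 2.4025 V^2
Step 2: P = C*V^2*f = 3.89e-12 F * 2.4025 * 3.46e9 Hz
Step 3: P = 3.23362085e-02 W
Step 4: P = 32.336 mW

32.336


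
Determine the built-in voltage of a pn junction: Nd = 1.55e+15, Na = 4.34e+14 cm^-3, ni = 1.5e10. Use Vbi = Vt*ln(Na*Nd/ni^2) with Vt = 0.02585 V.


Step 1: Compute Na*Nd/ni^2 = 4.34e+14 * 1.55e+15 / (1.5e10)^2 = 2.9898e+09
Step 2: ln(2.9898e+09) = 21.8185
Step 3: Vbi = 0.02585 * 21.8185 = 0.564 V

0.564


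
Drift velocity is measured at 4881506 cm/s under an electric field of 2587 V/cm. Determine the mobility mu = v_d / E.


Step 1: mu = v_d / E
Step 2: mu = 4881506 / 2587
Step 3: mu = 1886.94 cm^2/(V*s)

1886.94


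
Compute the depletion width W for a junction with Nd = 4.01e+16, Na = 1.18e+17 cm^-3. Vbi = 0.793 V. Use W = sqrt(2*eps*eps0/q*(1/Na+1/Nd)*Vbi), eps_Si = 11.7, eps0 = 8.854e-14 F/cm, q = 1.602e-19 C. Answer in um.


Step 1: 1/Na + 1/Nd = 1/1.18e+17 + 1/4.01e+16 = 3.34122e-17
Step 2: 2*eps*eps0/q = 2*11.7*8.854e-14/1.602e-19 = 1.293281e+07
Step 3: W^2 = 1.293281e+07 * 3.34122e-17 * 0.793 = 3.42666e-10
Step 4: W = sqrt(3.42666e-10) = 1.851e-05 cm = 0.1851 um

0.1851


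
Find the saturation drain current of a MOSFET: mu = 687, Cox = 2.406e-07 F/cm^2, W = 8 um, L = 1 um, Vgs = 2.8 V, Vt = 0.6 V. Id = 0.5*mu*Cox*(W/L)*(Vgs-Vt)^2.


Step 1: Overdrive voltage Vov = Vgs - Vt = 2.8 - 0.6 = 2.2 V
Step 2: W/L = 8/1 = 8
Step 3: Id = 0.5 * 687 * 2.406e-07 * 8 * 2.2^2
Step 4: Id = 3.20e-03 A

3.20e-03


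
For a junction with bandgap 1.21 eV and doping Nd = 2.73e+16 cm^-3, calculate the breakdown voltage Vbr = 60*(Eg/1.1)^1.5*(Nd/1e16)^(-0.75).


Step 1: Eg/1.1 = 1.21/1.1 = 1.100000
Step 2: (Eg/1.1)^1.5 = 1.100000^1.5 = 1.153690
Step 3: (Nd/1e16)^(-0.75) = (2.73)^(-0.75) = 0.470845
Step 4: Vbr = 60 * 1.153690 * 0.470845 = 32.6 V

32.6


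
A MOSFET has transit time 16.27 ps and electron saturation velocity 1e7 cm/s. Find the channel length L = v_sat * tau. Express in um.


Step 1: tau in seconds = 16.27 ps * 1e-12 = 1.6270e-11 s
Step 2: L = v_sat * tau = 1e7 * 1.6270e-11 = 1.6270e-04 cm
Step 3: L in um = 1.6270e-04 * 1e4 = 1.627 um

1.627


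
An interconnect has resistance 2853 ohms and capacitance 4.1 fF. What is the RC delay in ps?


Step 1: tau = R * C
Step 2: tau = 2853 * 4.1 fF = 2853 * 4.1e-15 F
Step 3: tau = 1.16973e-11 s = 11.6973 ps

11.6973


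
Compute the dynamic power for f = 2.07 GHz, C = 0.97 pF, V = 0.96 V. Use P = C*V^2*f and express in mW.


Step 1: V^2 = 0.96^2 = 0.9216 V^2
Step 2: P = C*V^2*f = 0.97e-12 F * 0.9216 * 2.07e9 Hz
Step 3: P = 1.85048064e-03 W
Step 4: P = 1.85 mW

1.85


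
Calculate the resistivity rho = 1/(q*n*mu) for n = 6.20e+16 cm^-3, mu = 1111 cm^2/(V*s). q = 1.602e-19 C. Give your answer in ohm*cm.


Step 1: sigma = q * n * mu = 1.602e-19 * 6.20e+16 * 1111 = 1.10349e+01 S/cm
Step 2: rho = 1 / sigma = 1 / 1.10349e+01 = 0.09062 ohm*cm

0.09062


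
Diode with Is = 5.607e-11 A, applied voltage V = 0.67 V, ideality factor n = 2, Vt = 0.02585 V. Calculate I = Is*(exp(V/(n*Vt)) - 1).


Step 1: V/(n*Vt) = 0.67/(2*0.02585) = 12.9594
Step 2: exp(12.9594) = 4.2481e+05
Step 3: I = 5.607e-11 * (4.2481e+05 - 1) = 2.38e-05 A

2.38e-05


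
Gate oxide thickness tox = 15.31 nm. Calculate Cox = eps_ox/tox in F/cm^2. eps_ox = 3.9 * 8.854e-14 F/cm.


Step 1: eps_ox = 3.9 * 8.854e-14 = 3.45306e-13 F/cm
Step 2: tox in cm = 15.31 nm * 1e-7 = 1.5310e-06 cm
Step 3: Cox = 3.45306e-13 / 1.5310e-06 = 2.26e-07 F/cm^2

2.26e-07


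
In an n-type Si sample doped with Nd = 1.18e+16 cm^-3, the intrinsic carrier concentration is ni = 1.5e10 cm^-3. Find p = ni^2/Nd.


Step 1: Since Nd >> ni, n ≈ Nd = 1.18e+16 cm^-3
Step 2: p = ni^2 / n = (1.5e10)^2 / 1.18e+16
Step 3: p = 2.25e20 / 1.18e+16 = 1.91e+04 cm^-3

1.91e+04


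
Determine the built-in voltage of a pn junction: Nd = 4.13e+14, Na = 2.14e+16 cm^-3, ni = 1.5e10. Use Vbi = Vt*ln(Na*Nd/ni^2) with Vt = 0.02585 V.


Step 1: Compute Na*Nd/ni^2 = 2.14e+16 * 4.13e+14 / (1.5e10)^2 = 3.9281e+10
Step 2: ln(3.9281e+10) = 24.3940
Step 3: Vbi = 0.02585 * 24.3940 = 0.631 V

0.631


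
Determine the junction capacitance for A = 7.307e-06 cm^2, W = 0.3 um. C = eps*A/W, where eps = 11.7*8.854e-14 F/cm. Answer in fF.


Step 1: eps_Si = 11.7 * 8.854e-14 = 1.035918e-12 F/cm
Step 2: W in cm = 0.3 * 1e-4 = 3.00e-05 cm
Step 3: C = 1.035918e-12 * 7.307e-06 / 3.00e-05 = 2.523151e-13 F
Step 4: C = 252.32 fF

252.32


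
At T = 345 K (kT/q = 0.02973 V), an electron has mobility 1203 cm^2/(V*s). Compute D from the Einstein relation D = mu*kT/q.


Step 1: D = mu * (kT/q)
Step 2: D = 1203 * 0.02973
Step 3: D = 35.77 cm^2/s

35.77


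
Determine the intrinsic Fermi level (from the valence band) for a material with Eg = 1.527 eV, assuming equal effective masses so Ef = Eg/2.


Step 1: For an intrinsic semiconductor, the Fermi level sits at midgap.
Step 2: Ef = Eg / 2 = 1.527 / 2 = 0.7635 eV

0.7635


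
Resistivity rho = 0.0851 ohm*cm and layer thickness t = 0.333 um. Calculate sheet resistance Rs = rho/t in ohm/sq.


Step 1: Convert thickness to cm: t = 0.333 um = 3.3300e-05 cm
Step 2: Rs = rho / t = 0.0851 / 3.3300e-05
Step 3: Rs = 2555.6 ohm/sq

2555.6


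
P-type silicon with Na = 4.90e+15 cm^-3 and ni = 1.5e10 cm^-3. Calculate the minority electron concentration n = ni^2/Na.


Step 1: Majority hole concentration p ≈ Na = 4.90e+15 cm^-3
Step 2: n = ni^2 / Na = (1.5e10)^2 / 4.90e+15
Step 3: n = 4.59e+04 cm^-3

4.59e+04


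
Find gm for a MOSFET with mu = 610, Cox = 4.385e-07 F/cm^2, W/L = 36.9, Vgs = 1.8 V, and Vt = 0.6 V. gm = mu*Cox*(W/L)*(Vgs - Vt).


Step 1: Vov = Vgs - Vt = 1.8 - 0.6 = 1.2 V
Step 2: gm = mu * Cox * (W/L) * Vov
Step 3: gm = 610 * 4.385e-07 * 36.9 * 1.2 = 1.18e-02 S

1.18e-02


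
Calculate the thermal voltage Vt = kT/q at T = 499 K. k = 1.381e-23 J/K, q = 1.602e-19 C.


Step 1: kT = 1.381e-23 * 499 = 6.89119e-21 J
Step 2: Vt = kT/q = 6.89119e-21 / 1.602e-19
Step 3: Vt = 0.04302 V

0.04302


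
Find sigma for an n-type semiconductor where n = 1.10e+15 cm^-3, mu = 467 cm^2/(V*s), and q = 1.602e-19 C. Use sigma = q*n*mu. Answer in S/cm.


Step 1: sigma = q * n * mu
Step 2: sigma = 1.602e-19 * 1.10e+15 * 467
Step 3: sigma = 8.229e-02 S/cm

8.229e-02


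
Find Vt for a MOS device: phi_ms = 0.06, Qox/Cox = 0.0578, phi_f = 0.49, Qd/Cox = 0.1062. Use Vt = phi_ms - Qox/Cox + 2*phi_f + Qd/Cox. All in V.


Step 1: Vt = phi_ms - Qox/Cox + 2*phi_f + Qd/Cox
Step 2: Vt = 0.06 - 0.0578 + 2*0.49 + 0.1062
Step 3: Vt = 0.06 - 0.0578 + 0.98 + 0.1062
Step 4: Vt = 1.0884 V

1.0884


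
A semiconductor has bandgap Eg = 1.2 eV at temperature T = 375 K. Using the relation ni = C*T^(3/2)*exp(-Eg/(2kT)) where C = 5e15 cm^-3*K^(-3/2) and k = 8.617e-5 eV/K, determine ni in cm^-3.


Step 1: Compute kT = 8.617e-5 * 375 = 0.03231375 eV
Step 2: Exponent = -Eg/(2kT) = -1.2/(2*0.03231375) = -18.56795
Step 3: T^(3/2) = 375^1.5 = 7261.84
Step 4: ni = 5e15 * 7261.84 * exp(-18.56795) = 3.13e+11 cm^-3

3.13e+11


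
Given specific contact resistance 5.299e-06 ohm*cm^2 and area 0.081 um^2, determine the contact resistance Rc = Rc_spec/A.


Step 1: Convert area to cm^2: 0.081 um^2 = 8.1000e-10 cm^2
Step 2: Rc = Rc_spec / A = 5.299e-06 / 8.1000e-10
Step 3: Rc = 6.54e+03 ohms

6.54e+03


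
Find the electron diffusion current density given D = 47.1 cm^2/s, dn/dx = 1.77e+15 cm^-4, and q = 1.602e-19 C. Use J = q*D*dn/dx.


Step 1: J = q * D * (dn/dx)
Step 2: J = 1.602e-19 * 47.1 * 1.77e+15
Step 3: J = 1.34e-02 A/cm^2

1.34e-02


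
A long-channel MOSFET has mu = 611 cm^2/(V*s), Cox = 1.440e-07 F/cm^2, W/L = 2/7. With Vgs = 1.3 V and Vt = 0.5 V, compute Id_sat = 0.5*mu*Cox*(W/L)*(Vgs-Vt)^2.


Step 1: Overdrive voltage Vov = Vgs - Vt = 1.3 - 0.5 = 0.8 V
Step 2: W/L = 2/7 = 0.285714
Step 3: Id = 0.5 * 611 * 1.440e-07 * 0.285714 * 0.8^2
Step 4: Id = 8.04e-06 A

8.04e-06


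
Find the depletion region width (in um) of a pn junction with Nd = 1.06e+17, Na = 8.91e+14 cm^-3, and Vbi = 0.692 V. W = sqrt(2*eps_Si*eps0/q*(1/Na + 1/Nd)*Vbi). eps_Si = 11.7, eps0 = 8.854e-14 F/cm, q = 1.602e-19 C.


Step 1: 1/Na + 1/Nd = 1/8.91e+14 + 1/1.06e+17 = 1.13177e-15
Step 2: 2*eps*eps0/q = 2*11.7*8.854e-14/1.602e-19 = 1.293281e+07
Step 3: W^2 = 1.293281e+07 * 1.13177e-15 * 0.692 = 1.01288e-08
Step 4: W = sqrt(1.01288e-08) = 1.006e-04 cm = 1.006 um

1.006


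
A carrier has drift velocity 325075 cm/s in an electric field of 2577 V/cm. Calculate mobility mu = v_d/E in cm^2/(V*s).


Step 1: mu = v_d / E
Step 2: mu = 325075 / 2577
Step 3: mu = 126.14 cm^2/(V*s)

126.14


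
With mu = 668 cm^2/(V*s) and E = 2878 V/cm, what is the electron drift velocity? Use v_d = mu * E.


Step 1: v_d = mu * E
Step 2: v_d = 668 * 2878 = 1922504
Step 3: v_d = 1.92e+06 cm/s

1.92e+06


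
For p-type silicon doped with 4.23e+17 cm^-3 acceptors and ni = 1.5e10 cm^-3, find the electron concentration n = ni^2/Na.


Step 1: Majority hole concentration p ≈ Na = 4.23e+17 cm^-3
Step 2: n = ni^2 / Na = (1.5e10)^2 / 4.23e+17
Step 3: n = 5.32e+02 cm^-3

5.32e+02


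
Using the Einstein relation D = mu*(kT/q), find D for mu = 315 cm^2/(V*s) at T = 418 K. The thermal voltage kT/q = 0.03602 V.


Step 1: D = mu * (kT/q)
Step 2: D = 315 * 0.03602
Step 3: D = 11.35 cm^2/s

11.35


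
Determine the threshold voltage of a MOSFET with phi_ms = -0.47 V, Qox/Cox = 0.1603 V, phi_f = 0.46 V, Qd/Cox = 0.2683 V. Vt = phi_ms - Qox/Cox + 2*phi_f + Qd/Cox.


Step 1: Vt = phi_ms - Qox/Cox + 2*phi_f + Qd/Cox
Step 2: Vt = -0.47 - 0.1603 + 2*0.46 + 0.2683
Step 3: Vt = -0.47 - 0.1603 + 0.92 + 0.2683
Step 4: Vt = 0.558 V

0.558


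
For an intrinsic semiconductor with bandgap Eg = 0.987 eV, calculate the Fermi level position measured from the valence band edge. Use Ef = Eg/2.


Step 1: For an intrinsic semiconductor, the Fermi level sits at midgap.
Step 2: Ef = Eg / 2 = 0.987 / 2 = 0.4935 eV

0.4935


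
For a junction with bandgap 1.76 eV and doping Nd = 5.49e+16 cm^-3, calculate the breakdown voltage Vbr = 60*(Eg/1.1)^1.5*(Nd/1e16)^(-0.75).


Step 1: Eg/1.1 = 1.76/1.1 = 1.600000
Step 2: (Eg/1.1)^1.5 = 1.600000^1.5 = 2.023858
Step 3: (Nd/1e16)^(-0.75) = (5.49)^(-0.75) = 0.278818
Step 4: Vbr = 60 * 2.023858 * 0.278818 = 33.9 V

33.9


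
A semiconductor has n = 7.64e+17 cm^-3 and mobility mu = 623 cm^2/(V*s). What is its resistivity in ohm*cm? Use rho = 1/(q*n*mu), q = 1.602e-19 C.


Step 1: sigma = q * n * mu = 1.602e-19 * 7.64e+17 * 623 = 7.62507e+01 S/cm
Step 2: rho = 1 / sigma = 1 / 7.62507e+01 = 0.01311 ohm*cm

0.01311


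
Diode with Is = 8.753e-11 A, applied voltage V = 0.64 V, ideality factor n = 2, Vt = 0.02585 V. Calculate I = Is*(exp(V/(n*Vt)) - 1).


Step 1: V/(n*Vt) = 0.64/(2*0.02585) = 12.3791
Step 2: exp(12.3791) = 2.3778e+05
Step 3: I = 8.753e-11 * (2.3778e+05 - 1) = 2.08e-05 A

2.08e-05


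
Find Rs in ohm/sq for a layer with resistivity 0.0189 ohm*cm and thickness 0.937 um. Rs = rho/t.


Step 1: Convert thickness to cm: t = 0.937 um = 9.3700e-05 cm
Step 2: Rs = rho / t = 0.0189 / 9.3700e-05
Step 3: Rs = 201.7 ohm/sq

201.7


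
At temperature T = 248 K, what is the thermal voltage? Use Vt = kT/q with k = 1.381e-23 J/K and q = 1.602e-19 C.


Step 1: kT = 1.381e-23 * 248 = 3.42488e-21 J
Step 2: Vt = kT/q = 3.42488e-21 / 1.602e-19
Step 3: Vt = 0.02138 V

0.02138


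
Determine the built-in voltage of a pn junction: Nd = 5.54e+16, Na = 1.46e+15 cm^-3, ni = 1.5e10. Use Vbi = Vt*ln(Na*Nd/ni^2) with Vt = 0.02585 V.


Step 1: Compute Na*Nd/ni^2 = 1.46e+15 * 5.54e+16 / (1.5e10)^2 = 3.5948e+11
Step 2: ln(3.5948e+11) = 26.6079
Step 3: Vbi = 0.02585 * 26.6079 = 0.688 V

0.688


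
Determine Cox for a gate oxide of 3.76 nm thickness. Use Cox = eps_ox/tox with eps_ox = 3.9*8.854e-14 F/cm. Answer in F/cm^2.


Step 1: eps_ox = 3.9 * 8.854e-14 = 3.45306e-13 F/cm
Step 2: tox in cm = 3.76 nm * 1e-7 = 3.7600e-07 cm
Step 3: Cox = 3.45306e-13 / 3.7600e-07 = 9.18e-07 F/cm^2

9.18e-07


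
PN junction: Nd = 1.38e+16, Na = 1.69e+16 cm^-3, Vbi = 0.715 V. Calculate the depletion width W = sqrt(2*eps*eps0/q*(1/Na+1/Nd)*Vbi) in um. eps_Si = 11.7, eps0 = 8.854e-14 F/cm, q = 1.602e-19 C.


Step 1: 1/Na + 1/Nd = 1/1.69e+16 + 1/1.38e+16 = 1.31635e-16
Step 2: 2*eps*eps0/q = 2*11.7*8.854e-14/1.602e-19 = 1.293281e+07
Step 3: W^2 = 1.293281e+07 * 1.31635e-16 * 0.715 = 1.21722e-09
Step 4: W = sqrt(1.21722e-09) = 3.489e-05 cm = 0.3489 um

0.3489


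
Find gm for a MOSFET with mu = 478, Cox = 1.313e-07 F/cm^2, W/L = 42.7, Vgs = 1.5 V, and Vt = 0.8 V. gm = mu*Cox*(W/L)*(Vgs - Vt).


Step 1: Vov = Vgs - Vt = 1.5 - 0.8 = 0.7 V
Step 2: gm = mu * Cox * (W/L) * Vov
Step 3: gm = 478 * 1.313e-07 * 42.7 * 0.7 = 1.88e-03 S

1.88e-03


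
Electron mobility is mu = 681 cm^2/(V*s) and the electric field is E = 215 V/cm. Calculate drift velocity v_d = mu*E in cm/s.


Step 1: v_d = mu * E
Step 2: v_d = 681 * 215 = 146415
Step 3: v_d = 1.46e+05 cm/s

1.46e+05


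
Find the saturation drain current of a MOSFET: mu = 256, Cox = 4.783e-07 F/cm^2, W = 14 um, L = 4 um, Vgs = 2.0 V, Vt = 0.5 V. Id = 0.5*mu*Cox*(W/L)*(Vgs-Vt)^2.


Step 1: Overdrive voltage Vov = Vgs - Vt = 2.0 - 0.5 = 1.5 V
Step 2: W/L = 14/4 = 3.5
Step 3: Id = 0.5 * 256 * 4.783e-07 * 3.5 * 1.5^2
Step 4: Id = 4.82e-04 A

4.82e-04


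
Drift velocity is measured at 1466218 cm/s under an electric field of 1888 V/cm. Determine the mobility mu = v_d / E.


Step 1: mu = v_d / E
Step 2: mu = 1466218 / 1888
Step 3: mu = 776.6 cm^2/(V*s)

776.6


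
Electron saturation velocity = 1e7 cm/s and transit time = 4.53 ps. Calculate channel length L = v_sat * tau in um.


Step 1: tau in seconds = 4.53 ps * 1e-12 = 4.5300e-12 s
Step 2: L = v_sat * tau = 1e7 * 4.5300e-12 = 4.5300e-05 cm
Step 3: L in um = 4.5300e-05 * 1e4 = 0.453 um

0.453


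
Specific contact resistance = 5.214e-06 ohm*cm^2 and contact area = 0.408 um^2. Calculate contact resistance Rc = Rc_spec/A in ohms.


Step 1: Convert area to cm^2: 0.408 um^2 = 4.0800e-09 cm^2
Step 2: Rc = Rc_spec / A = 5.214e-06 / 4.0800e-09
Step 3: Rc = 1.28e+03 ohms

1.28e+03


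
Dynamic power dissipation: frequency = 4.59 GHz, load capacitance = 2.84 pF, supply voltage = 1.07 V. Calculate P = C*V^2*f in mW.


Step 1: V^2 = 1.07^2 = 1.1449 V^2
Step 2: P = C*V^2*f = 2.84e-12 F * 1.1449 * 4.59e9 Hz
Step 3: P = 1.492445844e-02 W
Step 4: P = 14.924 mW

14.924


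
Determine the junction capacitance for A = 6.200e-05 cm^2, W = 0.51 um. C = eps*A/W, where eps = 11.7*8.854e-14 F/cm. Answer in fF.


Step 1: eps_Si = 11.7 * 8.854e-14 = 1.035918e-12 F/cm
Step 2: W in cm = 0.51 * 1e-4 = 5.10e-05 cm
Step 3: C = 1.035918e-12 * 6.200e-05 / 5.10e-05 = 1.259351e-12 F
Step 4: C = 1259.35 fF

1259.35


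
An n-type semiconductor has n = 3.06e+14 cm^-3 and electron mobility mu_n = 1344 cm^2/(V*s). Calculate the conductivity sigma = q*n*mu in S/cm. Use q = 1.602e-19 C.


Step 1: sigma = q * n * mu
Step 2: sigma = 1.602e-19 * 3.06e+14 * 1344
Step 3: sigma = 6.588e-02 S/cm

6.588e-02


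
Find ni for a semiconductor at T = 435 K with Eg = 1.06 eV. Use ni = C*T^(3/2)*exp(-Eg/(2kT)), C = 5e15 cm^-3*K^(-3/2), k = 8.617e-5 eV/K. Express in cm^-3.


Step 1: Compute kT = 8.617e-5 * 435 = 0.03748395 eV
Step 2: Exponent = -Eg/(2kT) = -1.06/(2*0.03748395) = -14.13938
Step 3: T^(3/2) = 435^1.5 = 9072.64
Step 4: ni = 5e15 * 9072.64 * exp(-14.13938) = 3.28e+13 cm^-3

3.28e+13


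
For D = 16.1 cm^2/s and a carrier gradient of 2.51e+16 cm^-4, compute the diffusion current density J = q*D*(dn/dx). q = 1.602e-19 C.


Step 1: J = q * D * (dn/dx)
Step 2: J = 1.602e-19 * 16.1 * 2.51e+16
Step 3: J = 6.47e-02 A/cm^2

6.47e-02


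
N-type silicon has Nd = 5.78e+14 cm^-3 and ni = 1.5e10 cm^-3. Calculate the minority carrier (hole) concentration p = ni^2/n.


Step 1: Since Nd >> ni, n ≈ Nd = 5.78e+14 cm^-3
Step 2: p = ni^2 / n = (1.5e10)^2 / 5.78e+14
Step 3: p = 2.25e20 / 5.78e+14 = 3.89e+05 cm^-3

3.89e+05


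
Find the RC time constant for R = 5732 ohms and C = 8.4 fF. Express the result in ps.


Step 1: tau = R * C
Step 2: tau = 5732 * 8.4 fF = 5732 * 8.4e-15 F
Step 3: tau = 4.81488e-11 s = 48.1488 ps

48.1488


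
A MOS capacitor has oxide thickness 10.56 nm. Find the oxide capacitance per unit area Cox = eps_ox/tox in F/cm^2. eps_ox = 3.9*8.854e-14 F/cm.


Step 1: eps_ox = 3.9 * 8.854e-14 = 3.45306e-13 F/cm
Step 2: tox in cm = 10.56 nm * 1e-7 = 1.0560e-06 cm
Step 3: Cox = 3.45306e-13 / 1.0560e-06 = 3.27e-07 F/cm^2

3.27e-07


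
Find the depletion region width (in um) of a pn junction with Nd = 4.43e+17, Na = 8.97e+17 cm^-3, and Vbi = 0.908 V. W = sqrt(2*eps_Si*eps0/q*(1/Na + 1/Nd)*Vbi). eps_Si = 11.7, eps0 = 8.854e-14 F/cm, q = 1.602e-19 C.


Step 1: 1/Na + 1/Nd = 1/8.97e+17 + 1/4.43e+17 = 3.37216e-18
Step 2: 2*eps*eps0/q = 2*11.7*8.854e-14/1.602e-19 = 1.293281e+07
Step 3: W^2 = 1.293281e+07 * 3.37216e-18 * 0.908 = 3.95992e-11
Step 4: W = sqrt(3.95992e-11) = 6.293e-06 cm = 0.06293 um

0.06293


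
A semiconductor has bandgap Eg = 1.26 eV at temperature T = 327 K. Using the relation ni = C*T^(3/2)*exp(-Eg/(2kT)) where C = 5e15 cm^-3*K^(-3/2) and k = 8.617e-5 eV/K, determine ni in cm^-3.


Step 1: Compute kT = 8.617e-5 * 327 = 0.02817759 eV
Step 2: Exponent = -Eg/(2kT) = -1.26/(2*0.02817759) = -22.35819
Step 3: T^(3/2) = 327^1.5 = 5913.19
Step 4: ni = 5e15 * 5913.19 * exp(-22.35819) = 5.76e+09 cm^-3

5.76e+09


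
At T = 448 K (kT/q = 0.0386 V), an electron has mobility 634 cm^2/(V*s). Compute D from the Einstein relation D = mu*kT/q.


Step 1: D = mu * (kT/q)
Step 2: D = 634 * 0.0386
Step 3: D = 24.47 cm^2/s

24.47


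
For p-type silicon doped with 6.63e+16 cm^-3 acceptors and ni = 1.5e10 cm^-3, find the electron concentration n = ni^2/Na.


Step 1: Majority hole concentration p ≈ Na = 6.63e+16 cm^-3
Step 2: n = ni^2 / Na = (1.5e10)^2 / 6.63e+16
Step 3: n = 3.39e+03 cm^-3

3.39e+03


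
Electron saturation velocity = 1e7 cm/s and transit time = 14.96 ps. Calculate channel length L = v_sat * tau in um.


Step 1: tau in seconds = 14.96 ps * 1e-12 = 1.4960e-11 s
Step 2: L = v_sat * tau = 1e7 * 1.4960e-11 = 1.4960e-04 cm
Step 3: L in um = 1.4960e-04 * 1e4 = 1.496 um

1.496


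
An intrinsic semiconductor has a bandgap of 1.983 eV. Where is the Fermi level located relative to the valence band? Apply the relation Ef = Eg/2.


Step 1: For an intrinsic semiconductor, the Fermi level sits at midgap.
Step 2: Ef = Eg / 2 = 1.983 / 2 = 0.9915 eV

0.9915


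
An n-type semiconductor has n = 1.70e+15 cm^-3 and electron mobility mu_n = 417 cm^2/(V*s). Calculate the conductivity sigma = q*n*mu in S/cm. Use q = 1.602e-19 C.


Step 1: sigma = q * n * mu
Step 2: sigma = 1.602e-19 * 1.70e+15 * 417
Step 3: sigma = 1.136e-01 S/cm

1.136e-01


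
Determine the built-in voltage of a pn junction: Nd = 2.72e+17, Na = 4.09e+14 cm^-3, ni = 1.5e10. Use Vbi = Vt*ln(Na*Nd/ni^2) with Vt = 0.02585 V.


Step 1: Compute Na*Nd/ni^2 = 4.09e+14 * 2.72e+17 / (1.5e10)^2 = 4.9444e+11
Step 2: ln(4.9444e+11) = 26.9267
Step 3: Vbi = 0.02585 * 26.9267 = 0.696 V

0.696


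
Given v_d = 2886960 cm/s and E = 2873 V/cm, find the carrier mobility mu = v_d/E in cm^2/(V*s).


Step 1: mu = v_d / E
Step 2: mu = 2886960 / 2873
Step 3: mu = 1004.86 cm^2/(V*s)

1004.86


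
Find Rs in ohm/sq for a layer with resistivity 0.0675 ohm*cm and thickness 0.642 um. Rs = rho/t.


Step 1: Convert thickness to cm: t = 0.642 um = 6.4200e-05 cm
Step 2: Rs = rho / t = 0.0675 / 6.4200e-05
Step 3: Rs = 1051.4 ohm/sq

1051.4


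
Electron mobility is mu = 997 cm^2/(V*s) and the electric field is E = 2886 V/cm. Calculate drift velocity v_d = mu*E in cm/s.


Step 1: v_d = mu * E
Step 2: v_d = 997 * 2886 = 2877342
Step 3: v_d = 2.88e+06 cm/s

2.88e+06


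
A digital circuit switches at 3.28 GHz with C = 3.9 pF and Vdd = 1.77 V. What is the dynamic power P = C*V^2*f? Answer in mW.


Step 1: V^2 = 1.77^2 = 3.1329 V^2
Step 2: P = C*V^2*f = 3.9e-12 F * 3.1329 * 3.28e9 Hz
Step 3: P = 4.00760568e-02 W
Step 4: P = 40.076 mW

40.076


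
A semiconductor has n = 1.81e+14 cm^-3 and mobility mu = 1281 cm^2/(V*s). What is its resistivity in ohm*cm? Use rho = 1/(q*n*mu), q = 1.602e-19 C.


Step 1: sigma = q * n * mu = 1.602e-19 * 1.81e+14 * 1281 = 3.71441e-02 S/cm
Step 2: rho = 1 / sigma = 1 / 3.71441e-02 = 26.92 ohm*cm

26.92


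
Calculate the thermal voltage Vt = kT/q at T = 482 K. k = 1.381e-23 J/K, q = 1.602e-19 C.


Step 1: kT = 1.381e-23 * 482 = 6.65642e-21 J
Step 2: Vt = kT/q = 6.65642e-21 / 1.602e-19
Step 3: Vt = 0.04155 V

0.04155


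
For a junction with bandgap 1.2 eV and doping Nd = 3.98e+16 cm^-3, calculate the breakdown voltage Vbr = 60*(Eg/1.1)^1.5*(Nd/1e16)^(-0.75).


Step 1: Eg/1.1 = 1.2/1.1 = 1.090909
Step 2: (Eg/1.1)^1.5 = 1.090909^1.5 = 1.139417
Step 3: (Nd/1e16)^(-0.75) = (3.98)^(-0.75) = 0.354885
Step 4: Vbr = 60 * 1.139417 * 0.354885 = 24.3 V

24.3


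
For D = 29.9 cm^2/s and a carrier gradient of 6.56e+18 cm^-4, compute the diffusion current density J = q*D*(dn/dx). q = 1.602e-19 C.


Step 1: J = q * D * (dn/dx)
Step 2: J = 1.602e-19 * 29.9 * 6.56e+18
Step 3: J = 3.14e+01 A/cm^2

3.14e+01


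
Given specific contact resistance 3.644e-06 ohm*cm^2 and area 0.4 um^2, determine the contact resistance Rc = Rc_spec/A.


Step 1: Convert area to cm^2: 0.4 um^2 = 4.0000e-09 cm^2
Step 2: Rc = Rc_spec / A = 3.644e-06 / 4.0000e-09
Step 3: Rc = 9.11e+02 ohms

9.11e+02


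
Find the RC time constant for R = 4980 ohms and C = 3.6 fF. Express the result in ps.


Step 1: tau = R * C
Step 2: tau = 4980 * 3.6 fF = 4980 * 3.6e-15 F
Step 3: tau = 1.7928e-11 s = 17.928 ps

17.928


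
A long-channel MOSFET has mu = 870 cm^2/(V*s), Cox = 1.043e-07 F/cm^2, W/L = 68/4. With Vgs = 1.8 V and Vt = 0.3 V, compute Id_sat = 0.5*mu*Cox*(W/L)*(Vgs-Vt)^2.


Step 1: Overdrive voltage Vov = Vgs - Vt = 1.8 - 0.3 = 1.5 V
Step 2: W/L = 68/4 = 17
Step 3: Id = 0.5 * 870 * 1.043e-07 * 17 * 1.5^2
Step 4: Id = 1.74e-03 A

1.74e-03


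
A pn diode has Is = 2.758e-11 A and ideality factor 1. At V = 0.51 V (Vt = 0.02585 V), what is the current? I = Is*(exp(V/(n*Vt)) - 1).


Step 1: V/(n*Vt) = 0.51/(1*0.02585) = 19.7292
Step 2: exp(19.7292) = 3.7007e+08
Step 3: I = 2.758e-11 * (3.7007e+08 - 1) = 1.02e-02 A

1.02e-02


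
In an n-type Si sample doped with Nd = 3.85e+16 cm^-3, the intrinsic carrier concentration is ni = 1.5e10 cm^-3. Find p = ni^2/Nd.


Step 1: Since Nd >> ni, n ≈ Nd = 3.85e+16 cm^-3
Step 2: p = ni^2 / n = (1.5e10)^2 / 3.85e+16
Step 3: p = 2.25e20 / 3.85e+16 = 5.84e+03 cm^-3

5.84e+03


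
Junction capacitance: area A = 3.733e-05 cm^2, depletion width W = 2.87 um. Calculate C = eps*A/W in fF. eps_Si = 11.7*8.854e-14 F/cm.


Step 1: eps_Si = 11.7 * 8.854e-14 = 1.035918e-12 F/cm
Step 2: W in cm = 2.87 * 1e-4 = 2.87e-04 cm
Step 3: C = 1.035918e-12 * 3.733e-05 / 2.87e-04 = 1.347415e-13 F
Step 4: C = 134.74 fF

134.74


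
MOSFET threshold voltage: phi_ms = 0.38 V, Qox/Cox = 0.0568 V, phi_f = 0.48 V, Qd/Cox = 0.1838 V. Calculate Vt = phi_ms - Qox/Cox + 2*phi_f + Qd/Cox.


Step 1: Vt = phi_ms - Qox/Cox + 2*phi_f + Qd/Cox
Step 2: Vt = 0.38 - 0.0568 + 2*0.48 + 0.1838
Step 3: Vt = 0.38 - 0.0568 + 0.96 + 0.1838
Step 4: Vt = 1.467 V

1.467


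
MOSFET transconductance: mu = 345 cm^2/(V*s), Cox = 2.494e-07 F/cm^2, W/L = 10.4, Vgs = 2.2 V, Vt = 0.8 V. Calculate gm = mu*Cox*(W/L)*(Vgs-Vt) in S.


Step 1: Vov = Vgs - Vt = 2.2 - 0.8 = 1.4 V
Step 2: gm = mu * Cox * (W/L) * Vov
Step 3: gm = 345 * 2.494e-07 * 10.4 * 1.4 = 1.25e-03 S

1.25e-03


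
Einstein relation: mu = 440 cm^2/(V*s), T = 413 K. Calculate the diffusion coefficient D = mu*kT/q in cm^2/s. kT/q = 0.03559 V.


Step 1: D = mu * (kT/q)
Step 2: D = 440 * 0.03559
Step 3: D = 15.66 cm^2/s

15.66


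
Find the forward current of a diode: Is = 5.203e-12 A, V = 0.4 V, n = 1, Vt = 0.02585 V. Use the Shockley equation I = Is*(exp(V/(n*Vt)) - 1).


Step 1: V/(n*Vt) = 0.4/(1*0.02585) = 15.4739
Step 2: exp(15.4739) = 5.2508e+06
Step 3: I = 5.203e-12 * (5.2508e+06 - 1) = 2.73e-05 A

2.73e-05


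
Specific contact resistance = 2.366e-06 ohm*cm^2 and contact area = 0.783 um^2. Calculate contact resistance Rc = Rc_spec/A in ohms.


Step 1: Convert area to cm^2: 0.783 um^2 = 7.8300e-09 cm^2
Step 2: Rc = Rc_spec / A = 2.366e-06 / 7.8300e-09
Step 3: Rc = 3.02e+02 ohms

3.02e+02


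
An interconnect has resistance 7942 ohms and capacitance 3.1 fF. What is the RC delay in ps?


Step 1: tau = R * C
Step 2: tau = 7942 * 3.1 fF = 7942 * 3.1e-15 F
Step 3: tau = 2.46202e-11 s = 24.6202 ps

24.6202


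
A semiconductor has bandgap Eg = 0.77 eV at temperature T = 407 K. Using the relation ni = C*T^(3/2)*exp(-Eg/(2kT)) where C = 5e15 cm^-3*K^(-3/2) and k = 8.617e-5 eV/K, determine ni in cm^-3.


Step 1: Compute kT = 8.617e-5 * 407 = 0.03507119 eV
Step 2: Exponent = -Eg/(2kT) = -0.77/(2*0.03507119) = -10.97767
Step 3: T^(3/2) = 407^1.5 = 8210.92
Step 4: ni = 5e15 * 8210.92 * exp(-10.97767) = 7.01e+14 cm^-3

7.01e+14


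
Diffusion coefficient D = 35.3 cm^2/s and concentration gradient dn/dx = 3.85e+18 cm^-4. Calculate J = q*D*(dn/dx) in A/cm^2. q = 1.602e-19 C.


Step 1: J = q * D * (dn/dx)
Step 2: J = 1.602e-19 * 35.3 * 3.85e+18
Step 3: J = 2.18e+01 A/cm^2

2.18e+01


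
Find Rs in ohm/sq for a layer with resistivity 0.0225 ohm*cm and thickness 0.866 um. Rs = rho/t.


Step 1: Convert thickness to cm: t = 0.866 um = 8.6600e-05 cm
Step 2: Rs = rho / t = 0.0225 / 8.6600e-05
Step 3: Rs = 259.8 ohm/sq

259.8


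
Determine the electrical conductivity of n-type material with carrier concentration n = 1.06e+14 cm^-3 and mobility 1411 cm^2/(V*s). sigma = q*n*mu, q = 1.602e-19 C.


Step 1: sigma = q * n * mu
Step 2: sigma = 1.602e-19 * 1.06e+14 * 1411
Step 3: sigma = 2.396e-02 S/cm

2.396e-02


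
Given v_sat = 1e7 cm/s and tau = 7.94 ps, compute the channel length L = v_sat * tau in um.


Step 1: tau in seconds = 7.94 ps * 1e-12 = 7.9400e-12 s
Step 2: L = v_sat * tau = 1e7 * 7.9400e-12 = 7.9400e-05 cm
Step 3: L in um = 7.9400e-05 * 1e4 = 0.794 um

0.794


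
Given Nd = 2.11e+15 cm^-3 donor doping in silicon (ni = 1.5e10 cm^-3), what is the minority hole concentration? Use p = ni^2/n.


Step 1: Since Nd >> ni, n ≈ Nd = 2.11e+15 cm^-3
Step 2: p = ni^2 / n = (1.5e10)^2 / 2.11e+15
Step 3: p = 2.25e20 / 2.11e+15 = 1.07e+05 cm^-3

1.07e+05


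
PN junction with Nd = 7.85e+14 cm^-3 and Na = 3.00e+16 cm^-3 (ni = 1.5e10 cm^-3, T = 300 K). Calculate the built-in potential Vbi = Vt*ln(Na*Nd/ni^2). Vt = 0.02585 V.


Step 1: Compute Na*Nd/ni^2 = 3.00e+16 * 7.85e+14 / (1.5e10)^2 = 1.0467e+11
Step 2: ln(1.0467e+11) = 25.3741
Step 3: Vbi = 0.02585 * 25.3741 = 0.656 V

0.656


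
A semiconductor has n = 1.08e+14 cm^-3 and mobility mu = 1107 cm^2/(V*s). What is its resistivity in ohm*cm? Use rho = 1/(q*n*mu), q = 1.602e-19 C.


Step 1: sigma = q * n * mu = 1.602e-19 * 1.08e+14 * 1107 = 1.91529e-02 S/cm
Step 2: rho = 1 / sigma = 1 / 1.91529e-02 = 52.21 ohm*cm

52.21


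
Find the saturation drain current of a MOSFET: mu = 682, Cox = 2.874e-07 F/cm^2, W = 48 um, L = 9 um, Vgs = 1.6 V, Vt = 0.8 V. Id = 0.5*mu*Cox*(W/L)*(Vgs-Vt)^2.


Step 1: Overdrive voltage Vov = Vgs - Vt = 1.6 - 0.8 = 0.8 V
Step 2: W/L = 48/9 = 5.33333
Step 3: Id = 0.5 * 682 * 2.874e-07 * 5.33333 * 0.8^2
Step 4: Id = 3.35e-04 A

3.35e-04


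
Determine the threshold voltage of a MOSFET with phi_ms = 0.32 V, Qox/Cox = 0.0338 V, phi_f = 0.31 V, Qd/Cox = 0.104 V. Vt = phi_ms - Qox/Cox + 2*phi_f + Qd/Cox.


Step 1: Vt = phi_ms - Qox/Cox + 2*phi_f + Qd/Cox
Step 2: Vt = 0.32 - 0.0338 + 2*0.31 + 0.104
Step 3: Vt = 0.32 - 0.0338 + 0.62 + 0.104
Step 4: Vt = 1.0102 V

1.0102


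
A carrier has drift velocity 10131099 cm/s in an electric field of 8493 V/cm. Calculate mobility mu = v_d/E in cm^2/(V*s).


Step 1: mu = v_d / E
Step 2: mu = 10131099 / 8493
Step 3: mu = 1192.88 cm^2/(V*s)

1192.88


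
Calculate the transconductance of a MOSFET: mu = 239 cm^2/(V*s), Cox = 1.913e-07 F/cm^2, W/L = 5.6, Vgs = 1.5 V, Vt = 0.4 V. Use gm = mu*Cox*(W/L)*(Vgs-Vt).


Step 1: Vov = Vgs - Vt = 1.5 - 0.4 = 1.1 V
Step 2: gm = mu * Cox * (W/L) * Vov
Step 3: gm = 239 * 1.913e-07 * 5.6 * 1.1 = 2.82e-04 S

2.82e-04


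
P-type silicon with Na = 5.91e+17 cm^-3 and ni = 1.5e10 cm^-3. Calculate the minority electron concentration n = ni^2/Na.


Step 1: Majority hole concentration p ≈ Na = 5.91e+17 cm^-3
Step 2: n = ni^2 / Na = (1.5e10)^2 / 5.91e+17
Step 3: n = 3.81e+02 cm^-3

3.81e+02


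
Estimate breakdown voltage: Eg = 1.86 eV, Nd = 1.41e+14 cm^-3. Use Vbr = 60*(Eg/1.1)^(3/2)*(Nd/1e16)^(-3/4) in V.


Step 1: Eg/1.1 = 1.86/1.1 = 1.690909
Step 2: (Eg/1.1)^1.5 = 1.690909^1.5 = 2.198773
Step 3: (Nd/1e16)^(-0.75) = (0.0141)^(-0.75) = 24.439126
Step 4: Vbr = 60 * 2.198773 * 24.439126 = 3224.2 V

3224.2


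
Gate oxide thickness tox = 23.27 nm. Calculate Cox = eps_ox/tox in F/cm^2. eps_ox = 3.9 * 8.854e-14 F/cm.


Step 1: eps_ox = 3.9 * 8.854e-14 = 3.45306e-13 F/cm
Step 2: tox in cm = 23.27 nm * 1e-7 = 2.3270e-06 cm
Step 3: Cox = 3.45306e-13 / 2.3270e-06 = 1.48e-07 F/cm^2

1.48e-07


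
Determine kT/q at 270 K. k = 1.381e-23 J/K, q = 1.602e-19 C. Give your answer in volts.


Step 1: kT = 1.381e-23 * 270 = 3.7287e-21 J
Step 2: Vt = kT/q = 3.7287e-21 / 1.602e-19
Step 3: Vt = 0.02328 V

0.02328


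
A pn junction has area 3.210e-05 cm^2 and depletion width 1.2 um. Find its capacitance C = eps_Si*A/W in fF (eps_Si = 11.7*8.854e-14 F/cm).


Step 1: eps_Si = 11.7 * 8.854e-14 = 1.035918e-12 F/cm
Step 2: W in cm = 1.2 * 1e-4 = 1.20e-04 cm
Step 3: C = 1.035918e-12 * 3.210e-05 / 1.20e-04 = 2.771081e-13 F
Step 4: C = 277.11 fF

277.11


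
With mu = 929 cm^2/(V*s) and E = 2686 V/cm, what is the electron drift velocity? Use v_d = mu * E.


Step 1: v_d = mu * E
Step 2: v_d = 929 * 2686 = 2495294
Step 3: v_d = 2.50e+06 cm/s

2.50e+06


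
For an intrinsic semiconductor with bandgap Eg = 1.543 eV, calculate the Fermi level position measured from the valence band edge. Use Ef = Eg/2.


Step 1: For an intrinsic semiconductor, the Fermi level sits at midgap.
Step 2: Ef = Eg / 2 = 1.543 / 2 = 0.7715 eV

0.7715


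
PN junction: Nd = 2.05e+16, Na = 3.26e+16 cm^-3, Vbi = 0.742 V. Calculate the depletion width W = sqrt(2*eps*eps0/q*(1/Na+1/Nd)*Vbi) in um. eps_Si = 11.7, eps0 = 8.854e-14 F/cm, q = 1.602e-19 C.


Step 1: 1/Na + 1/Nd = 1/3.26e+16 + 1/2.05e+16 = 7.94553e-17
Step 2: 2*eps*eps0/q = 2*11.7*8.854e-14/1.602e-19 = 1.293281e+07
Step 3: W^2 = 1.293281e+07 * 7.94553e-17 * 0.742 = 7.62465e-10
Step 4: W = sqrt(7.62465e-10) = 2.761e-05 cm = 0.2761 um

0.2761


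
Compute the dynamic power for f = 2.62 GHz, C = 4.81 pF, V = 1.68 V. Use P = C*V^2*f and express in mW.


Step 1: V^2 = 1.68^2 = 2.8224 V^2
Step 2: P = C*V^2*f = 4.81e-12 F * 2.8224 * 2.62e9 Hz
Step 3: P = 3.556844928e-02 W
Step 4: P = 35.568 mW

35.568


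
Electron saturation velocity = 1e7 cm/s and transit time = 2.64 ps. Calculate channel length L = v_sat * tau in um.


Step 1: tau in seconds = 2.64 ps * 1e-12 = 2.6400e-12 s
Step 2: L = v_sat * tau = 1e7 * 2.6400e-12 = 2.6400e-05 cm
Step 3: L in um = 2.6400e-05 * 1e4 = 0.264 um

0.264


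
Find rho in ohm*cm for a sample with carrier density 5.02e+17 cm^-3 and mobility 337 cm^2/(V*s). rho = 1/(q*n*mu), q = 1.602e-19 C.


Step 1: sigma = q * n * mu = 1.602e-19 * 5.02e+17 * 337 = 2.71017e+01 S/cm
Step 2: rho = 1 / sigma = 1 / 2.71017e+01 = 0.0369 ohm*cm

0.0369


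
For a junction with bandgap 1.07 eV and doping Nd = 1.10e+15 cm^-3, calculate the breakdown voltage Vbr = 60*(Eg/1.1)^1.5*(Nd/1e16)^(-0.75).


Step 1: Eg/1.1 = 1.07/1.1 = 0.972727
Step 2: (Eg/1.1)^1.5 = 0.972727^1.5 = 0.959371
Step 3: (Nd/1e16)^(-0.75) = (0.11)^(-0.75) = 5.235468
Step 4: Vbr = 60 * 0.959371 * 5.235468 = 301.4 V

301.4


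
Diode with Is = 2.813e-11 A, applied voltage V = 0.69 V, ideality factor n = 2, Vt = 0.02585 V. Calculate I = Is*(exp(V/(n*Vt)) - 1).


Step 1: V/(n*Vt) = 0.69/(2*0.02585) = 13.3462
Step 2: exp(13.3462) = 6.2543e+05
Step 3: I = 2.813e-11 * (6.2543e+05 - 1) = 1.76e-05 A

1.76e-05


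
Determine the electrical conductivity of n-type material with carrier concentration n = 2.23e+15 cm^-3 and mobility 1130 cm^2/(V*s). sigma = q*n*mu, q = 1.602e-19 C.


Step 1: sigma = q * n * mu
Step 2: sigma = 1.602e-19 * 2.23e+15 * 1130
Step 3: sigma = 4.037e-01 S/cm

4.037e-01


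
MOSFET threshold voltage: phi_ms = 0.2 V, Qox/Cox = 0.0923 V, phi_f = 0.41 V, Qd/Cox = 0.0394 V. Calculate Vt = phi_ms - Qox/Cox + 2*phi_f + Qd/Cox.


Step 1: Vt = phi_ms - Qox/Cox + 2*phi_f + Qd/Cox
Step 2: Vt = 0.2 - 0.0923 + 2*0.41 + 0.0394
Step 3: Vt = 0.2 - 0.0923 + 0.82 + 0.0394
Step 4: Vt = 0.9671 V

0.9671


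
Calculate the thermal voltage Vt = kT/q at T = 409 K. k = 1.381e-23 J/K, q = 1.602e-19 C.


Step 1: kT = 1.381e-23 * 409 = 5.64829e-21 J
Step 2: Vt = kT/q = 5.64829e-21 / 1.602e-19
Step 3: Vt = 0.03526 V

0.03526


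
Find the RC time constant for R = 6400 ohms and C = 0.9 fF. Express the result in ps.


Step 1: tau = R * C
Step 2: tau = 6400 * 0.9 fF = 6400 * 9.0e-16 F
Step 3: tau = 5.76e-12 s = 5.76 ps

5.76


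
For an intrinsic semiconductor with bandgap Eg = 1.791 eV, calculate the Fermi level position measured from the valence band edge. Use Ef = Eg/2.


Step 1: For an intrinsic semiconductor, the Fermi level sits at midgap.
Step 2: Ef = Eg / 2 = 1.791 / 2 = 0.8955 eV

0.8955


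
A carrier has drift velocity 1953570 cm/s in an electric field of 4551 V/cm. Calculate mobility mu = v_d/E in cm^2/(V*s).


Step 1: mu = v_d / E
Step 2: mu = 1953570 / 4551
Step 3: mu = 429.26 cm^2/(V*s)

429.26


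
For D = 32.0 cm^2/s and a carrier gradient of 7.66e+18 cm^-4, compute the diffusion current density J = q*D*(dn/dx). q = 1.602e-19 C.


Step 1: J = q * D * (dn/dx)
Step 2: J = 1.602e-19 * 32.0 * 7.66e+18
Step 3: J = 3.93e+01 A/cm^2

3.93e+01


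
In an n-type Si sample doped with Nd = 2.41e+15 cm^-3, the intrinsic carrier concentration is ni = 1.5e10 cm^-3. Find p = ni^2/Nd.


Step 1: Since Nd >> ni, n ≈ Nd = 2.41e+15 cm^-3
Step 2: p = ni^2 / n = (1.5e10)^2 / 2.41e+15
Step 3: p = 2.25e20 / 2.41e+15 = 9.34e+04 cm^-3

9.34e+04


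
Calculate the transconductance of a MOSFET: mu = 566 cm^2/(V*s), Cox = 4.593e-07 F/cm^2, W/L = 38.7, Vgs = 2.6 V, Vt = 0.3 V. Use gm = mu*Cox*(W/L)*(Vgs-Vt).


Step 1: Vov = Vgs - Vt = 2.6 - 0.3 = 2.3 V
Step 2: gm = mu * Cox * (W/L) * Vov
Step 3: gm = 566 * 4.593e-07 * 38.7 * 2.3 = 2.31e-02 S

2.31e-02


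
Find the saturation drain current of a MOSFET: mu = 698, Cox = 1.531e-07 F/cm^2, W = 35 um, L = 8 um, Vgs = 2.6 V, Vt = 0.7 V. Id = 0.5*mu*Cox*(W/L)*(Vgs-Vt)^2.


Step 1: Overdrive voltage Vov = Vgs - Vt = 2.6 - 0.7 = 1.9 V
Step 2: W/L = 35/8 = 4.375
Step 3: Id = 0.5 * 698 * 1.531e-07 * 4.375 * 1.9^2
Step 4: Id = 8.44e-04 A

8.44e-04


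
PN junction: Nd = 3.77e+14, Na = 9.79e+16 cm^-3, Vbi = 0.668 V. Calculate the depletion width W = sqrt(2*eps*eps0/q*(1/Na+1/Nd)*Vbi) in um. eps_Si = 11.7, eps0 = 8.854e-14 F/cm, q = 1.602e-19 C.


Step 1: 1/Na + 1/Nd = 1/9.79e+16 + 1/3.77e+14 = 2.66273e-15
Step 2: 2*eps*eps0/q = 2*11.7*8.854e-14/1.602e-19 = 1.293281e+07
Step 3: W^2 = 1.293281e+07 * 2.66273e-15 * 0.668 = 2.30036e-08
Step 4: W = sqrt(2.30036e-08) = 1.517e-04 cm = 1.517 um

1.517


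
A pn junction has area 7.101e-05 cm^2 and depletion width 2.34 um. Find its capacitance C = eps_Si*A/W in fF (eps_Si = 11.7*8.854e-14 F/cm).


Step 1: eps_Si = 11.7 * 8.854e-14 = 1.035918e-12 F/cm
Step 2: W in cm = 2.34 * 1e-4 = 2.34e-04 cm
Step 3: C = 1.035918e-12 * 7.101e-05 / 2.34e-04 = 3.143613e-13 F
Step 4: C = 314.36 fF

314.36


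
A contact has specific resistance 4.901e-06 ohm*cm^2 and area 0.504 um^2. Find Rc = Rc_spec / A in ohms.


Step 1: Convert area to cm^2: 0.504 um^2 = 5.0400e-09 cm^2
Step 2: Rc = Rc_spec / A = 4.901e-06 / 5.0400e-09
Step 3: Rc = 9.72e+02 ohms

9.72e+02


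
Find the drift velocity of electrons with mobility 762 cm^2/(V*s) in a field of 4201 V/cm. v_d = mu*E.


Step 1: v_d = mu * E
Step 2: v_d = 762 * 4201 = 3201162
Step 3: v_d = 3.20e+06 cm/s

3.20e+06


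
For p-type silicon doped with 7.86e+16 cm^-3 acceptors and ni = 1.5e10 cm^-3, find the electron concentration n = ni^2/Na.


Step 1: Majority hole concentration p ≈ Na = 7.86e+16 cm^-3
Step 2: n = ni^2 / Na = (1.5e10)^2 / 7.86e+16
Step 3: n = 2.86e+03 cm^-3

2.86e+03


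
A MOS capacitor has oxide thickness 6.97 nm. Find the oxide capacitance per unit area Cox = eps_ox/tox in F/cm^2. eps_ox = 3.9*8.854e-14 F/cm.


Step 1: eps_ox = 3.9 * 8.854e-14 = 3.45306e-13 F/cm
Step 2: tox in cm = 6.97 nm * 1e-7 = 6.9700e-07 cm
Step 3: Cox = 3.45306e-13 / 6.9700e-07 = 4.95e-07 F/cm^2

4.95e-07
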